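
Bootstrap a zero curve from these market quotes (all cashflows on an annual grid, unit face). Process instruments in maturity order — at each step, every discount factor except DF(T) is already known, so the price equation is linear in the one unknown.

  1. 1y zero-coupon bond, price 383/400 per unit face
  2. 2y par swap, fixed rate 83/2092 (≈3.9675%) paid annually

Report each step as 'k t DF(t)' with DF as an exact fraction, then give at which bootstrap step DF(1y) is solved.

step 1 [1y] zero: DF = P = 383/400 ≈ 0.957500
step 2 [2y] swap r/1=83/2092: DF=(1 − 83/2092·(0.957500))/(1+83/2092) = 9253/10000 ≈ 0.925300

1 1 383/400
2 2 9253/10000
DF(1y) is solved at step 1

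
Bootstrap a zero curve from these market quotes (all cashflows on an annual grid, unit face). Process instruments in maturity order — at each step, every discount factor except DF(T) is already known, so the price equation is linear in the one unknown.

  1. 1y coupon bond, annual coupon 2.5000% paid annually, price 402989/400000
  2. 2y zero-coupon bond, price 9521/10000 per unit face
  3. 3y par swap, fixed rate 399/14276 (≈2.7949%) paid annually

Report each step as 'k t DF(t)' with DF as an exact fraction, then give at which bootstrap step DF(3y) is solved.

1 1 9829/10000
2 2 9521/10000
3 3 4601/5000
DF(3y) is solved at step 3

step 1 [1y] bond c/1=1/40: DF=(402989/400000 − 1/40·(0))/(1+1/40) = 9829/10000 ≈ 0.982900
step 2 [2y] zero: DF = P = 9521/10000 ≈ 0.952100
step 3 [3y] swap r/1=399/14276: DF=(1 − 399/14276·(0.982900+0.952100))/(1+399/14276) = 4601/5000 ≈ 0.920200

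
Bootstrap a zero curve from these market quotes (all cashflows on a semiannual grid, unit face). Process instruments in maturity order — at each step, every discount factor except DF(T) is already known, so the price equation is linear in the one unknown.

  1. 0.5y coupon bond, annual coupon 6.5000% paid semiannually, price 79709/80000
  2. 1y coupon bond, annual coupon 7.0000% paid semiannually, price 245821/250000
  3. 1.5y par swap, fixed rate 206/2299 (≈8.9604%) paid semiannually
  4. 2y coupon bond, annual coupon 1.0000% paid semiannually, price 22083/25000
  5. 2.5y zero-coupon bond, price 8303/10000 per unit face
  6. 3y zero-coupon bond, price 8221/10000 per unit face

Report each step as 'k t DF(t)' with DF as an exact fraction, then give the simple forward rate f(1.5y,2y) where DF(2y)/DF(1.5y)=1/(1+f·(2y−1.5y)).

1 1/2 193/200
2 1 4587/5000
3 3/2 2191/2500
4 2 2163/2500
5 5/2 8303/10000
6 3 8221/10000
f(1.5y,2y) = ((2191/2500)/(2163/2500) − 1)/(1/2) = 8/309 ≈ 2.5890%

step 1 [0.5y] bond c/2=13/400: DF=(79709/80000 − 13/400·(0))/(1+13/400) = 193/200 ≈ 0.965000
step 2 [1y] bond c/2=7/200: DF=(245821/250000 − 7/200·(0.965000))/(1+7/200) = 4587/5000 ≈ 0.917400
step 3 [1.5y] swap r/2=103/2299: DF=(1 − 103/2299·(0.965000+0.917400))/(1+103/2299) = 2191/2500 ≈ 0.876400
step 4 [2y] bond c/2=1/200: DF=(22083/25000 − 1/200·(0.965000+0.917400+0.876400))/(1+1/200) = 2163/2500 ≈ 0.865200
step 5 [2.5y] zero: DF = P = 8303/10000 ≈ 0.830300
step 6 [3y] zero: DF = P = 8221/10000 ≈ 0.822100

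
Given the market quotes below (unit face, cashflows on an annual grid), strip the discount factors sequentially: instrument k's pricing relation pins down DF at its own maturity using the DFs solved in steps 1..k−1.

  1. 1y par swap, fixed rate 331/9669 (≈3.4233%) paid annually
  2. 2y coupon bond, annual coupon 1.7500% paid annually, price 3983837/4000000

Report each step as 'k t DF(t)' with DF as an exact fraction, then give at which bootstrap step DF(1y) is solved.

step 1 [1y] swap r/1=331/9669: DF=(1 − 331/9669·(0))/(1+331/9669) = 9669/10000 ≈ 0.966900
step 2 [2y] bond c/1=7/400: DF=(3983837/4000000 − 7/400·(0.966900))/(1+7/400) = 4811/5000 ≈ 0.962200

1 1 9669/10000
2 2 4811/5000
DF(1y) is solved at step 1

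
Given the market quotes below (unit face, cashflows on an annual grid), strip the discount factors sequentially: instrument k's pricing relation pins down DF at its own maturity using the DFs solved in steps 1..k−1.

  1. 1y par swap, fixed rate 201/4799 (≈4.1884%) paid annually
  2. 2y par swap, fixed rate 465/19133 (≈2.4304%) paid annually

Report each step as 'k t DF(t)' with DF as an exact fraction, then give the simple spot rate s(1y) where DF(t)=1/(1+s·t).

1 1 4799/5000
2 2 1907/2000
s(1y) = (1/(4799/5000) − 1)/(1) = 201/4799 ≈ 4.1884%

step 1 [1y] swap r/1=201/4799: DF=(1 − 201/4799·(0))/(1+201/4799) = 4799/5000 ≈ 0.959800
step 2 [2y] swap r/1=465/19133: DF=(1 − 465/19133·(0.959800))/(1+465/19133) = 1907/2000 ≈ 0.953500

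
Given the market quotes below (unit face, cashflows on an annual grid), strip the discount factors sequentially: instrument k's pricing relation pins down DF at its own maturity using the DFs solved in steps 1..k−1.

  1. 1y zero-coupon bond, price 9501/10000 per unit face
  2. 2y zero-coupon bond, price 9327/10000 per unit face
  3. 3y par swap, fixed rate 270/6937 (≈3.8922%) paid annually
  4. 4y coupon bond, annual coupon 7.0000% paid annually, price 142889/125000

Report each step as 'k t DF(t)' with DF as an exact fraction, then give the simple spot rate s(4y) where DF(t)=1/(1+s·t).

step 1 [1y] zero: DF = P = 9501/10000 ≈ 0.950100
step 2 [2y] zero: DF = P = 9327/10000 ≈ 0.932700
step 3 [3y] swap r/1=270/6937: DF=(1 − 270/6937·(0.950100+0.932700))/(1+270/6937) = 223/250 ≈ 0.892000
step 4 [4y] bond c/1=7/100: DF=(142889/125000 − 7/100·(0.950100+0.932700+0.892000))/(1+7/100) = 2217/2500 ≈ 0.886800

1 1 9501/10000
2 2 9327/10000
3 3 223/250
4 4 2217/2500
s(4y) = (1/(2217/2500) − 1)/(4) = 283/8868 ≈ 3.1912%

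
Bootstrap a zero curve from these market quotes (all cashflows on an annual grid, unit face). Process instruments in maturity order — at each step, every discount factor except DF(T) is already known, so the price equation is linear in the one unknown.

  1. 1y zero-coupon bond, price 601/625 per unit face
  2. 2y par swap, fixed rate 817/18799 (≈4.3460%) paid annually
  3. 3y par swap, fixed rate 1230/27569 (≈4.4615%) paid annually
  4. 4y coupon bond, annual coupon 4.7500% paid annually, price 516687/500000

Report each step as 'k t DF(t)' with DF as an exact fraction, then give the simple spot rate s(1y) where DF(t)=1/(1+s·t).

step 1 [1y] zero: DF = P = 601/625 ≈ 0.961600
step 2 [2y] swap r/1=817/18799: DF=(1 − 817/18799·(0.961600))/(1+817/18799) = 9183/10000 ≈ 0.918300
step 3 [3y] swap r/1=1230/27569: DF=(1 − 1230/27569·(0.961600+0.918300))/(1+1230/27569) = 877/1000 ≈ 0.877000
step 4 [4y] bond c/1=19/400: DF=(516687/500000 − 19/400·(0.961600+0.918300+0.877000))/(1+19/400) = 1723/2000 ≈ 0.861500

1 1 601/625
2 2 9183/10000
3 3 877/1000
4 4 1723/2000
s(1y) = (1/(601/625) − 1)/(1) = 24/601 ≈ 3.9933%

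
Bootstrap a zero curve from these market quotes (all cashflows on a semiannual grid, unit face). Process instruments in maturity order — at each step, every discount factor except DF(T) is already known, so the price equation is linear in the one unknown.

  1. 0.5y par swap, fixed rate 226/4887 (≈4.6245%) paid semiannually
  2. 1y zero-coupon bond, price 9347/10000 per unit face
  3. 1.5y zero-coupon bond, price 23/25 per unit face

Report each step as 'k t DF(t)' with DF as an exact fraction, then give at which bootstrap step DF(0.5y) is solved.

1 1/2 4887/5000
2 1 9347/10000
3 3/2 23/25
DF(0.5y) is solved at step 1

step 1 [0.5y] swap r/2=113/4887: DF=(1 − 113/4887·(0))/(1+113/4887) = 4887/5000 ≈ 0.977400
step 2 [1y] zero: DF = P = 9347/10000 ≈ 0.934700
step 3 [1.5y] zero: DF = P = 23/25 ≈ 0.920000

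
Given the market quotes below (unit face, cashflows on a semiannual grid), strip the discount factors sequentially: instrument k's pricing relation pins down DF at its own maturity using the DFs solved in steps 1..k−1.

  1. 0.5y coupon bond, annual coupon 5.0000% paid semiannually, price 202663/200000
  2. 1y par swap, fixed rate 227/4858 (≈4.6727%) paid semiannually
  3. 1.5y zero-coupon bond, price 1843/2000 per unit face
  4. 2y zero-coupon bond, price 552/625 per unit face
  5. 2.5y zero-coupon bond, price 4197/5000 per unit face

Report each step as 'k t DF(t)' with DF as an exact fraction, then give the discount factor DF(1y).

1 1/2 4943/5000
2 1 4773/5000
3 3/2 1843/2000
4 2 552/625
5 5/2 4197/5000
DF(1y) = 4773/5000 ≈ 0.954600

step 1 [0.5y] bond c/2=1/40: DF=(202663/200000 − 1/40·(0))/(1+1/40) = 4943/5000 ≈ 0.988600
step 2 [1y] swap r/2=227/9716: DF=(1 − 227/9716·(0.988600))/(1+227/9716) = 4773/5000 ≈ 0.954600
step 3 [1.5y] zero: DF = P = 1843/2000 ≈ 0.921500
step 4 [2y] zero: DF = P = 552/625 ≈ 0.883200
step 5 [2.5y] zero: DF = P = 4197/5000 ≈ 0.839400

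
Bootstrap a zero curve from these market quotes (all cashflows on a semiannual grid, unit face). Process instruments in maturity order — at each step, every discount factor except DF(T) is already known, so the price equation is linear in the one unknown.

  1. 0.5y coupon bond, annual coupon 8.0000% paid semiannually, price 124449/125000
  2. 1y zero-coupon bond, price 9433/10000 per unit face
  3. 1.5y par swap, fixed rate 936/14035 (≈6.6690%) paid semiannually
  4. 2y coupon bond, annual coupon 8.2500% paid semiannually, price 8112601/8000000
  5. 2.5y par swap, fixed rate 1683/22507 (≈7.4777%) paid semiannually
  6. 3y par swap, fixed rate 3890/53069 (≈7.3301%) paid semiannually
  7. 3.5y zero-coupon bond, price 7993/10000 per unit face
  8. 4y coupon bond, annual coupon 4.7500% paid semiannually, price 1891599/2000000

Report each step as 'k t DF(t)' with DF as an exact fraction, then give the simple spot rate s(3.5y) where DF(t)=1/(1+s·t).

1 1/2 9573/10000
2 1 9433/10000
3 3/2 1133/1250
4 2 8627/10000
5 5/2 8317/10000
6 3 1611/2000
7 7/2 7993/10000
8 4 3911/5000
s(3.5y) = (1/(7993/10000) − 1)/(7/2) = 4014/55951 ≈ 7.1741%

step 1 [0.5y] bond c/2=1/25: DF=(124449/125000 − 1/25·(0))/(1+1/25) = 9573/10000 ≈ 0.957300
step 2 [1y] zero: DF = P = 9433/10000 ≈ 0.943300
step 3 [1.5y] swap r/2=468/14035: DF=(1 − 468/14035·(0.957300+0.943300))/(1+468/14035) = 1133/1250 ≈ 0.906400
step 4 [2y] bond c/2=33/800: DF=(8112601/8000000 − 33/800·(0.957300+0.943300+0.906400))/(1+33/800) = 8627/10000 ≈ 0.862700
step 5 [2.5y] swap r/2=1683/45014: DF=(1 − 1683/45014·(0.957300+0.943300+0.906400+0.862700))/(1+1683/45014) = 8317/10000 ≈ 0.831700
step 6 [3y] swap r/2=1945/53069: DF=(1 − 1945/53069·(0.957300+0.943300+0.906400+0.862700+0.831700))/(1+1945/53069) = 1611/2000 ≈ 0.805500
step 7 [3.5y] zero: DF = P = 7993/10000 ≈ 0.799300
step 8 [4y] bond c/2=19/800: DF=(1891599/2000000 − 19/800·(0.957300+0.943300+0.906400+0.862700+0.831700+0.805500+0.799300))/(1+19/800) = 3911/5000 ≈ 0.782200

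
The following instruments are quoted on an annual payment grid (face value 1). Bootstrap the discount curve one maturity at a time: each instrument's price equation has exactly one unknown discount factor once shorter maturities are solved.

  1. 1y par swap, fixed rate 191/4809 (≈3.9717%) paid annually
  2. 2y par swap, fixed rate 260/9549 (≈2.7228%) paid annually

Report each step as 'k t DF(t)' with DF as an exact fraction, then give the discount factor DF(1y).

1 1 4809/5000
2 2 237/250
DF(1y) = 4809/5000 ≈ 0.961800

step 1 [1y] swap r/1=191/4809: DF=(1 − 191/4809·(0))/(1+191/4809) = 4809/5000 ≈ 0.961800
step 2 [2y] swap r/1=260/9549: DF=(1 − 260/9549·(0.961800))/(1+260/9549) = 237/250 ≈ 0.948000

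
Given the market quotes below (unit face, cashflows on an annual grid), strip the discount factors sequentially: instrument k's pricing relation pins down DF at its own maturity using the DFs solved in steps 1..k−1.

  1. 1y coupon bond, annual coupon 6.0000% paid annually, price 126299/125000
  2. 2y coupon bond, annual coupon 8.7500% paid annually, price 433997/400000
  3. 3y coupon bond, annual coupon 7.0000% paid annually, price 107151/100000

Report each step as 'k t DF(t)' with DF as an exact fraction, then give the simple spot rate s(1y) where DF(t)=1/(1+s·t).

step 1 [1y] bond c/1=3/50: DF=(126299/125000 − 3/50·(0))/(1+3/50) = 2383/2500 ≈ 0.953200
step 2 [2y] bond c/1=7/80: DF=(433997/400000 − 7/80·(0.953200))/(1+7/80) = 921/1000 ≈ 0.921000
step 3 [3y] bond c/1=7/100: DF=(107151/100000 − 7/100·(0.953200+0.921000))/(1+7/100) = 2197/2500 ≈ 0.878800

1 1 2383/2500
2 2 921/1000
3 3 2197/2500
s(1y) = (1/(2383/2500) − 1)/(1) = 117/2383 ≈ 4.9098%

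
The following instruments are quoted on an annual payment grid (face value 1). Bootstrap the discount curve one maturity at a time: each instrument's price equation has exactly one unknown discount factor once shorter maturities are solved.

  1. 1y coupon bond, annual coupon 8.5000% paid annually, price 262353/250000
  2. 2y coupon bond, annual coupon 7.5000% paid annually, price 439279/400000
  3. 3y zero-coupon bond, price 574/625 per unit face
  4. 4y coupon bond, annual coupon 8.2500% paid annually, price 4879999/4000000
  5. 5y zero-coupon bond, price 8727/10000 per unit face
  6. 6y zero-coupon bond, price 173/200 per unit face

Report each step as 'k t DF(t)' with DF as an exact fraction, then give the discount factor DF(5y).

step 1 [1y] bond c/1=17/200: DF=(262353/250000 − 17/200·(0))/(1+17/200) = 1209/1250 ≈ 0.967200
step 2 [2y] bond c/1=3/40: DF=(439279/400000 − 3/40·(0.967200))/(1+3/40) = 9541/10000 ≈ 0.954100
step 3 [3y] zero: DF = P = 574/625 ≈ 0.918400
step 4 [4y] bond c/1=33/400: DF=(4879999/4000000 − 33/400·(0.967200+0.954100+0.918400))/(1+33/400) = 4553/5000 ≈ 0.910600
step 5 [5y] zero: DF = P = 8727/10000 ≈ 0.872700
step 6 [6y] zero: DF = P = 173/200 ≈ 0.865000

1 1 1209/1250
2 2 9541/10000
3 3 574/625
4 4 4553/5000
5 5 8727/10000
6 6 173/200
DF(5y) = 8727/10000 ≈ 0.872700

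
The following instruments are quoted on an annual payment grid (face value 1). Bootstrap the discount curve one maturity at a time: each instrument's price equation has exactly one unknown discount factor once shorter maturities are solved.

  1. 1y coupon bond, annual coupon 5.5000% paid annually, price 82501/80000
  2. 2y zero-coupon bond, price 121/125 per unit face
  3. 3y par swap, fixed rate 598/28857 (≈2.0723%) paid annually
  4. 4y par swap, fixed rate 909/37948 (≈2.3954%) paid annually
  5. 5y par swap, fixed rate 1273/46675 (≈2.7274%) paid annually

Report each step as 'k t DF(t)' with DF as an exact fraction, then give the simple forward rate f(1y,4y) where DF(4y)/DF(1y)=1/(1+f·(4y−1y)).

step 1 [1y] bond c/1=11/200: DF=(82501/80000 − 11/200·(0))/(1+11/200) = 391/400 ≈ 0.977500
step 2 [2y] zero: DF = P = 121/125 ≈ 0.968000
step 3 [3y] swap r/1=598/28857: DF=(1 − 598/28857·(0.977500+0.968000))/(1+598/28857) = 4701/5000 ≈ 0.940200
step 4 [4y] swap r/1=909/37948: DF=(1 − 909/37948·(0.977500+0.968000+0.940200))/(1+909/37948) = 9091/10000 ≈ 0.909100
step 5 [5y] swap r/1=1273/46675: DF=(1 − 1273/46675·(0.977500+0.968000+0.940200+0.909100))/(1+1273/46675) = 8727/10000 ≈ 0.872700

1 1 391/400
2 2 121/125
3 3 4701/5000
4 4 9091/10000
5 5 8727/10000
f(1y,4y) = ((391/400)/(9091/10000) − 1)/(3) = 228/9091 ≈ 2.5080%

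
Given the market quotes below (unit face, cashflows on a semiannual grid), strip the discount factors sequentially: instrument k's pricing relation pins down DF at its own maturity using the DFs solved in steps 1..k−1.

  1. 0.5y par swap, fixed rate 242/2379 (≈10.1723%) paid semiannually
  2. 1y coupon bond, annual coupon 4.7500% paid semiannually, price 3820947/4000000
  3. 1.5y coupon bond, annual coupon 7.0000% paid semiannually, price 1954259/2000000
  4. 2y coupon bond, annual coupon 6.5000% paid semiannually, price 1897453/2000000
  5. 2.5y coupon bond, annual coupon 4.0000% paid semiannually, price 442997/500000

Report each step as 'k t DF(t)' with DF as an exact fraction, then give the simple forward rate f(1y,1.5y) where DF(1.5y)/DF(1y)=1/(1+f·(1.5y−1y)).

1 1/2 2379/2500
2 1 911/1000
3 3/2 8811/10000
4 2 333/400
5 5/2 1597/2000
f(1y,1.5y) = ((911/1000)/(8811/10000) − 1)/(1/2) = 598/8811 ≈ 6.7870%

step 1 [0.5y] swap r/2=121/2379: DF=(1 − 121/2379·(0))/(1+121/2379) = 2379/2500 ≈ 0.951600
step 2 [1y] bond c/2=19/800: DF=(3820947/4000000 − 19/800·(0.951600))/(1+19/800) = 911/1000 ≈ 0.911000
step 3 [1.5y] bond c/2=7/200: DF=(1954259/2000000 − 7/200·(0.951600+0.911000))/(1+7/200) = 8811/10000 ≈ 0.881100
step 4 [2y] bond c/2=13/400: DF=(1897453/2000000 − 13/400·(0.951600+0.911000+0.881100))/(1+13/400) = 333/400 ≈ 0.832500
step 5 [2.5y] bond c/2=1/50: DF=(442997/500000 − 1/50·(0.951600+0.911000+0.881100+0.832500))/(1+1/50) = 1597/2000 ≈ 0.798500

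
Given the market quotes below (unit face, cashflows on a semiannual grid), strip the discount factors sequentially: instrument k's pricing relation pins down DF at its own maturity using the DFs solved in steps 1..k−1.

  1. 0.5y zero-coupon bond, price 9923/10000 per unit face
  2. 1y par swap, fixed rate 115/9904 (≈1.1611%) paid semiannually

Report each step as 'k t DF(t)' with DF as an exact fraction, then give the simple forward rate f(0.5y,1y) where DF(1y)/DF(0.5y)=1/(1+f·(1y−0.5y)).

1 1/2 9923/10000
2 1 1977/2000
f(0.5y,1y) = ((9923/10000)/(1977/2000) − 1)/(1/2) = 76/9885 ≈ 0.7688%

step 1 [0.5y] zero: DF = P = 9923/10000 ≈ 0.992300
step 2 [1y] swap r/2=115/19808: DF=(1 − 115/19808·(0.992300))/(1+115/19808) = 1977/2000 ≈ 0.988500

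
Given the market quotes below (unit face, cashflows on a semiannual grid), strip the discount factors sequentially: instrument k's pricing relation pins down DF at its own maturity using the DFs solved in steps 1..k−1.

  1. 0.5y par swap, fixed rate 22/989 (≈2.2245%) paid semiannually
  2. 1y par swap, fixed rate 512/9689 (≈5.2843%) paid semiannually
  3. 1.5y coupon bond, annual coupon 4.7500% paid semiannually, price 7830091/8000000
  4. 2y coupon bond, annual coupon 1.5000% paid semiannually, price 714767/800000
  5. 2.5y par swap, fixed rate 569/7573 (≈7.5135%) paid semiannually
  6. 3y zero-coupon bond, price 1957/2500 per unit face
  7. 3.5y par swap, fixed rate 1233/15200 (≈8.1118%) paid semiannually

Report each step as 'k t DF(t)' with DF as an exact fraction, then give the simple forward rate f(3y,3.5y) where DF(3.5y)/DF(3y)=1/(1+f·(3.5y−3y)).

1 1/2 989/1000
2 1 593/625
3 3/2 9111/10000
4 2 541/625
5 5/2 8293/10000
6 3 1957/2500
7 7/2 3767/5000
f(3y,3.5y) = ((1957/2500)/(3767/5000) − 1)/(1/2) = 294/3767 ≈ 7.8046%

step 1 [0.5y] swap r/2=11/989: DF=(1 − 11/989·(0))/(1+11/989) = 989/1000 ≈ 0.989000
step 2 [1y] swap r/2=256/9689: DF=(1 − 256/9689·(0.989000))/(1+256/9689) = 593/625 ≈ 0.948800
step 3 [1.5y] bond c/2=19/800: DF=(7830091/8000000 − 19/800·(0.989000+0.948800))/(1+19/800) = 9111/10000 ≈ 0.911100
step 4 [2y] bond c/2=3/400: DF=(714767/800000 − 3/400·(0.989000+0.948800+0.911100))/(1+3/400) = 541/625 ≈ 0.865600
step 5 [2.5y] swap r/2=569/15146: DF=(1 − 569/15146·(0.989000+0.948800+0.911100+0.865600))/(1+569/15146) = 8293/10000 ≈ 0.829300
step 6 [3y] zero: DF = P = 1957/2500 ≈ 0.782800
step 7 [3.5y] swap r/2=1233/30400: DF=(1 − 1233/30400·(0.989000+0.948800+0.911100+0.865600+0.829300+0.782800))/(1+1233/30400) = 3767/5000 ≈ 0.753400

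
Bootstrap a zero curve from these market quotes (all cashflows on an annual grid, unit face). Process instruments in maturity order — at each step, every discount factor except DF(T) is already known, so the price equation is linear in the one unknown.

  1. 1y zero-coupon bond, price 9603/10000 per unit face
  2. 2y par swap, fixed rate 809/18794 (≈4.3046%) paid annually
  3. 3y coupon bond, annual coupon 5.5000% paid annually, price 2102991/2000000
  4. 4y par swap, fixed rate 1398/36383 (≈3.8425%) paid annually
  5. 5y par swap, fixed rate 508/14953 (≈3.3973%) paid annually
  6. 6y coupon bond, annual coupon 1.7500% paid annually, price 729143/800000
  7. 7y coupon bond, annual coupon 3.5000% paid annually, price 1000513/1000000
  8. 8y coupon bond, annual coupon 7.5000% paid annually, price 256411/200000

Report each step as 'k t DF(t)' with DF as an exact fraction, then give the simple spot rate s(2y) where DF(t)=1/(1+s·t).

1 1 9603/10000
2 2 9191/10000
3 3 8987/10000
4 4 4301/5000
5 5 2119/2500
6 6 4093/5000
7 7 7873/10000
8 8 1919/2500
s(2y) = (1/(9191/10000) − 1)/(2) = 809/18382 ≈ 4.4010%

step 1 [1y] zero: DF = P = 9603/10000 ≈ 0.960300
step 2 [2y] swap r/1=809/18794: DF=(1 − 809/18794·(0.960300))/(1+809/18794) = 9191/10000 ≈ 0.919100
step 3 [3y] bond c/1=11/200: DF=(2102991/2000000 − 11/200·(0.960300+0.919100))/(1+11/200) = 8987/10000 ≈ 0.898700
step 4 [4y] swap r/1=1398/36383: DF=(1 − 1398/36383·(0.960300+0.919100+0.898700))/(1+1398/36383) = 4301/5000 ≈ 0.860200
step 5 [5y] swap r/1=508/14953: DF=(1 − 508/14953·(0.960300+0.919100+0.898700+0.860200))/(1+508/14953) = 2119/2500 ≈ 0.847600
step 6 [6y] bond c/1=7/400: DF=(729143/800000 − 7/400·(0.960300+0.919100+0.898700+0.860200+0.847600))/(1+7/400) = 4093/5000 ≈ 0.818600
step 7 [7y] bond c/1=7/200: DF=(1000513/1000000 − 7/200·(0.960300+0.919100+0.898700+0.860200+0.847600+0.818600))/(1+7/200) = 7873/10000 ≈ 0.787300
step 8 [8y] bond c/1=3/40: DF=(256411/200000 − 3/40·(0.960300+0.919100+0.898700+0.860200+0.847600+0.818600+0.787300))/(1+3/40) = 1919/2500 ≈ 0.767600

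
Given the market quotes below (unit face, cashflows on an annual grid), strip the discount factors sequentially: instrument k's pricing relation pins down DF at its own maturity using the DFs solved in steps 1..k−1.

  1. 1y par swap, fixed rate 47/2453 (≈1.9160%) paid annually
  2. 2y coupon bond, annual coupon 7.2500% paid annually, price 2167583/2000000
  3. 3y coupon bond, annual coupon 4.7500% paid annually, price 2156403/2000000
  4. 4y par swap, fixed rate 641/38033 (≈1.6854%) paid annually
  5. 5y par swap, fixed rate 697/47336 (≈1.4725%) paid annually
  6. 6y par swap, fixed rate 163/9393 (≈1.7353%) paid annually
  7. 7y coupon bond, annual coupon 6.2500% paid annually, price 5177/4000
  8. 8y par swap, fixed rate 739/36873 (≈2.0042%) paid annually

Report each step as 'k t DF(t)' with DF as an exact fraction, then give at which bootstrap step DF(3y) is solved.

1 1 2453/2500
2 2 4721/5000
3 3 471/500
4 4 9359/10000
5 5 9303/10000
6 6 4511/5000
7 7 4433/5000
8 8 4261/5000
DF(3y) is solved at step 3

step 1 [1y] swap r/1=47/2453: DF=(1 − 47/2453·(0))/(1+47/2453) = 2453/2500 ≈ 0.981200
step 2 [2y] bond c/1=29/400: DF=(2167583/2000000 − 29/400·(0.981200))/(1+29/400) = 4721/5000 ≈ 0.944200
step 3 [3y] bond c/1=19/400: DF=(2156403/2000000 − 19/400·(0.981200+0.944200))/(1+19/400) = 471/500 ≈ 0.942000
step 4 [4y] swap r/1=641/38033: DF=(1 − 641/38033·(0.981200+0.944200+0.942000))/(1+641/38033) = 9359/10000 ≈ 0.935900
step 5 [5y] swap r/1=697/47336: DF=(1 − 697/47336·(0.981200+0.944200+0.942000+0.935900))/(1+697/47336) = 9303/10000 ≈ 0.930300
step 6 [6y] swap r/1=163/9393: DF=(1 − 163/9393·(0.981200+0.944200+0.942000+0.935900+0.930300))/(1+163/9393) = 4511/5000 ≈ 0.902200
step 7 [7y] bond c/1=1/16: DF=(5177/4000 − 1/16·(0.981200+0.944200+0.942000+0.935900+0.930300+0.902200))/(1+1/16) = 4433/5000 ≈ 0.886600
step 8 [8y] swap r/1=739/36873: DF=(1 − 739/36873·(0.981200+0.944200+0.942000+0.935900+0.930300+0.902200+0.886600))/(1+739/36873) = 4261/5000 ≈ 0.852200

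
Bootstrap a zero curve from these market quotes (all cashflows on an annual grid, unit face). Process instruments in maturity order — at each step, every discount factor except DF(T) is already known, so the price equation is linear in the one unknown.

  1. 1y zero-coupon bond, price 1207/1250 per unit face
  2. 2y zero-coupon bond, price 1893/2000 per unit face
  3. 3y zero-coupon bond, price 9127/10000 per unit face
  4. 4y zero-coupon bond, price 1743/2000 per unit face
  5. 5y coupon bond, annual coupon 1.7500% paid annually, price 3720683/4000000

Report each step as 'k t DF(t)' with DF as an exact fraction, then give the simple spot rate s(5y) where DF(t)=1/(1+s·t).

step 1 [1y] zero: DF = P = 1207/1250 ≈ 0.965600
step 2 [2y] zero: DF = P = 1893/2000 ≈ 0.946500
step 3 [3y] zero: DF = P = 9127/10000 ≈ 0.912700
step 4 [4y] zero: DF = P = 1743/2000 ≈ 0.871500
step 5 [5y] bond c/1=7/400: DF=(3720683/4000000 − 7/400·(0.965600+0.946500+0.912700+0.871500))/(1+7/400) = 4253/5000 ≈ 0.850600

1 1 1207/1250
2 2 1893/2000
3 3 9127/10000
4 4 1743/2000
5 5 4253/5000
s(5y) = (1/(4253/5000) − 1)/(5) = 747/21265 ≈ 3.5128%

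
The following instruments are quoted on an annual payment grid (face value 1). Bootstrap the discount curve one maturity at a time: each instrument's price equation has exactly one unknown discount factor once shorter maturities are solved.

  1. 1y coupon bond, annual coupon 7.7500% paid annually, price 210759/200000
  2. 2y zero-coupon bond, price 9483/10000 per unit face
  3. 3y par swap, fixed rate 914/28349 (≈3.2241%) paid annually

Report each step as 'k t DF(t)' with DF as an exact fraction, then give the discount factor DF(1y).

step 1 [1y] bond c/1=31/400: DF=(210759/200000 − 31/400·(0))/(1+31/400) = 489/500 ≈ 0.978000
step 2 [2y] zero: DF = P = 9483/10000 ≈ 0.948300
step 3 [3y] swap r/1=914/28349: DF=(1 − 914/28349·(0.978000+0.948300))/(1+914/28349) = 4543/5000 ≈ 0.908600

1 1 489/500
2 2 9483/10000
3 3 4543/5000
DF(1y) = 489/500 ≈ 0.978000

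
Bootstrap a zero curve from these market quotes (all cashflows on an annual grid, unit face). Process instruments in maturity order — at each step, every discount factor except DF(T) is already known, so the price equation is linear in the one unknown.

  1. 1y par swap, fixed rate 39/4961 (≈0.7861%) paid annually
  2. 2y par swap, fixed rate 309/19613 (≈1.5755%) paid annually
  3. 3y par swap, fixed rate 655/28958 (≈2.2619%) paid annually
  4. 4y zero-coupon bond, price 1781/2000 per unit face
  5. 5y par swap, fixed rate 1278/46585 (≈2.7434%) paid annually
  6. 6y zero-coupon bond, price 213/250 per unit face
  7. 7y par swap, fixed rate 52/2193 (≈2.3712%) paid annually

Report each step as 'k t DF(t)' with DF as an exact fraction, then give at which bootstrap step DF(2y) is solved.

step 1 [1y] swap r/1=39/4961: DF=(1 − 39/4961·(0))/(1+39/4961) = 4961/5000 ≈ 0.992200
step 2 [2y] swap r/1=309/19613: DF=(1 − 309/19613·(0.992200))/(1+309/19613) = 9691/10000 ≈ 0.969100
step 3 [3y] swap r/1=655/28958: DF=(1 − 655/28958·(0.992200+0.969100))/(1+655/28958) = 1869/2000 ≈ 0.934500
step 4 [4y] zero: DF = P = 1781/2000 ≈ 0.890500
step 5 [5y] swap r/1=1278/46585: DF=(1 − 1278/46585·(0.992200+0.969100+0.934500+0.890500))/(1+1278/46585) = 4361/5000 ≈ 0.872200
step 6 [6y] zero: DF = P = 213/250 ≈ 0.852000
step 7 [7y] swap r/1=52/2193: DF=(1 − 52/2193·(0.992200+0.969100+0.934500+0.890500+0.872200+0.852000))/(1+52/2193) = 2123/2500 ≈ 0.849200

1 1 4961/5000
2 2 9691/10000
3 3 1869/2000
4 4 1781/2000
5 5 4361/5000
6 6 213/250
7 7 2123/2500
DF(2y) is solved at step 2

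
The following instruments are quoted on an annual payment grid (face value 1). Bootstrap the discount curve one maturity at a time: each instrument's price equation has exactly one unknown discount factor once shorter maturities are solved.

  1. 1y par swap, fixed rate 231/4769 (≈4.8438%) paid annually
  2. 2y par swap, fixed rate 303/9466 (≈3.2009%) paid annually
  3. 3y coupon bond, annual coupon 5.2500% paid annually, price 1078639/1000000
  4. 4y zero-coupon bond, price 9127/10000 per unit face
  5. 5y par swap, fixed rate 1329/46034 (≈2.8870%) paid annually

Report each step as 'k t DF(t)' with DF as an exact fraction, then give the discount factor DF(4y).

1 1 4769/5000
2 2 4697/5000
3 3 1163/1250
4 4 9127/10000
5 5 8671/10000
DF(4y) = 9127/10000 ≈ 0.912700

step 1 [1y] swap r/1=231/4769: DF=(1 − 231/4769·(0))/(1+231/4769) = 4769/5000 ≈ 0.953800
step 2 [2y] swap r/1=303/9466: DF=(1 − 303/9466·(0.953800))/(1+303/9466) = 4697/5000 ≈ 0.939400
step 3 [3y] bond c/1=21/400: DF=(1078639/1000000 − 21/400·(0.953800+0.939400))/(1+21/400) = 1163/1250 ≈ 0.930400
step 4 [4y] zero: DF = P = 9127/10000 ≈ 0.912700
step 5 [5y] swap r/1=1329/46034: DF=(1 − 1329/46034·(0.953800+0.939400+0.930400+0.912700))/(1+1329/46034) = 8671/10000 ≈ 0.867100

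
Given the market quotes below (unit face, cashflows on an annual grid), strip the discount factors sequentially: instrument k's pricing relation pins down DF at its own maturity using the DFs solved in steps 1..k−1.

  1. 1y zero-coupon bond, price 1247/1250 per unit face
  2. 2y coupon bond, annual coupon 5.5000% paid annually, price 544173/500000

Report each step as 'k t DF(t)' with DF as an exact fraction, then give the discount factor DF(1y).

step 1 [1y] zero: DF = P = 1247/1250 ≈ 0.997600
step 2 [2y] bond c/1=11/200: DF=(544173/500000 − 11/200·(0.997600))/(1+11/200) = 2449/2500 ≈ 0.979600

1 1 1247/1250
2 2 2449/2500
DF(1y) = 1247/1250 ≈ 0.997600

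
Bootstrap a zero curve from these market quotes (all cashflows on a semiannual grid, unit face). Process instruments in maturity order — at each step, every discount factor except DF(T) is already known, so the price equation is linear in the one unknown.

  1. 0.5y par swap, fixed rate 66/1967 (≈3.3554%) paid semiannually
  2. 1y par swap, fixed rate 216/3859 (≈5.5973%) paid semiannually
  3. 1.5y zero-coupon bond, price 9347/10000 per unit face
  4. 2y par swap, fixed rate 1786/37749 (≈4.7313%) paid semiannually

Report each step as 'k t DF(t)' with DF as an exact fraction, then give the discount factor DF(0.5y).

step 1 [0.5y] swap r/2=33/1967: DF=(1 − 33/1967·(0))/(1+33/1967) = 1967/2000 ≈ 0.983500
step 2 [1y] swap r/2=108/3859: DF=(1 − 108/3859·(0.983500))/(1+108/3859) = 473/500 ≈ 0.946000
step 3 [1.5y] zero: DF = P = 9347/10000 ≈ 0.934700
step 4 [2y] swap r/2=893/37749: DF=(1 − 893/37749·(0.983500+0.946000+0.934700))/(1+893/37749) = 9107/10000 ≈ 0.910700

1 1/2 1967/2000
2 1 473/500
3 3/2 9347/10000
4 2 9107/10000
DF(0.5y) = 1967/2000 ≈ 0.983500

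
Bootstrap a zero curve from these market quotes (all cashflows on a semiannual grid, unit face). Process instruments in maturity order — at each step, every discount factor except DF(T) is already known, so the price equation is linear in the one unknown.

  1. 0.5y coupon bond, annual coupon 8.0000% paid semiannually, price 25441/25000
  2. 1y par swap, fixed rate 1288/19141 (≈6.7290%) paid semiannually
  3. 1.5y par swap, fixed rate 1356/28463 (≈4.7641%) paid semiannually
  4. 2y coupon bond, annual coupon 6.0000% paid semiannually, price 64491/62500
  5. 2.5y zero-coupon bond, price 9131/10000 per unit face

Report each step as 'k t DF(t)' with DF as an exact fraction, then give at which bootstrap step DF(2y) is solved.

step 1 [0.5y] bond c/2=1/25: DF=(25441/25000 − 1/25·(0))/(1+1/25) = 1957/2000 ≈ 0.978500
step 2 [1y] swap r/2=644/19141: DF=(1 − 644/19141·(0.978500))/(1+644/19141) = 2339/2500 ≈ 0.935600
step 3 [1.5y] swap r/2=678/28463: DF=(1 − 678/28463·(0.978500+0.935600))/(1+678/28463) = 4661/5000 ≈ 0.932200
step 4 [2y] bond c/2=3/100: DF=(64491/62500 − 3/100·(0.978500+0.935600+0.932200))/(1+3/100) = 9189/10000 ≈ 0.918900
step 5 [2.5y] zero: DF = P = 9131/10000 ≈ 0.913100

1 1/2 1957/2000
2 1 2339/2500
3 3/2 4661/5000
4 2 9189/10000
5 5/2 9131/10000
DF(2y) is solved at step 4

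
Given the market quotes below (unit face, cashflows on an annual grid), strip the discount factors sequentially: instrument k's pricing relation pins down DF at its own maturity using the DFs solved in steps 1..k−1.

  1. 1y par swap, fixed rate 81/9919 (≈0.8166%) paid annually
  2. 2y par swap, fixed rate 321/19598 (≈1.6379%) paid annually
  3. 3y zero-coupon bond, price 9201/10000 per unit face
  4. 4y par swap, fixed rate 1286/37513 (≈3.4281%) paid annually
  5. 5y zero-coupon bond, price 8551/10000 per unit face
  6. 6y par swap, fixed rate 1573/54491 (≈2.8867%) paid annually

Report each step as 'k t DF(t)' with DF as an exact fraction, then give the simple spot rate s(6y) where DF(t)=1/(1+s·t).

step 1 [1y] swap r/1=81/9919: DF=(1 − 81/9919·(0))/(1+81/9919) = 9919/10000 ≈ 0.991900
step 2 [2y] swap r/1=321/19598: DF=(1 − 321/19598·(0.991900))/(1+321/19598) = 9679/10000 ≈ 0.967900
step 3 [3y] zero: DF = P = 9201/10000 ≈ 0.920100
step 4 [4y] swap r/1=1286/37513: DF=(1 − 1286/37513·(0.991900+0.967900+0.920100))/(1+1286/37513) = 4357/5000 ≈ 0.871400
step 5 [5y] zero: DF = P = 8551/10000 ≈ 0.855100
step 6 [6y] swap r/1=1573/54491: DF=(1 − 1573/54491·(0.991900+0.967900+0.920100+0.871400+0.855100))/(1+1573/54491) = 8427/10000 ≈ 0.842700

1 1 9919/10000
2 2 9679/10000
3 3 9201/10000
4 4 4357/5000
5 5 8551/10000
6 6 8427/10000
s(6y) = (1/(8427/10000) − 1)/(6) = 1573/50562 ≈ 3.1110%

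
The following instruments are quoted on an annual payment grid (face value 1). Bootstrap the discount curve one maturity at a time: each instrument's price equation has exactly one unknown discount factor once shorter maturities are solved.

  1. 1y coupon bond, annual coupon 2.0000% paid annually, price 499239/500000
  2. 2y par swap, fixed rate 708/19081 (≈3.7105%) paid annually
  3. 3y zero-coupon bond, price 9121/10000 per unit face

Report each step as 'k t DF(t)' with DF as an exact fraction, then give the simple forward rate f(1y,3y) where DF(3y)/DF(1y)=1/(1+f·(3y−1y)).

step 1 [1y] bond c/1=1/50: DF=(499239/500000 − 1/50·(0))/(1+1/50) = 9789/10000 ≈ 0.978900
step 2 [2y] swap r/1=708/19081: DF=(1 − 708/19081·(0.978900))/(1+708/19081) = 2323/2500 ≈ 0.929200
step 3 [3y] zero: DF = P = 9121/10000 ≈ 0.912100

1 1 9789/10000
2 2 2323/2500
3 3 9121/10000
f(1y,3y) = ((9789/10000)/(9121/10000) − 1)/(2) = 334/9121 ≈ 3.6619%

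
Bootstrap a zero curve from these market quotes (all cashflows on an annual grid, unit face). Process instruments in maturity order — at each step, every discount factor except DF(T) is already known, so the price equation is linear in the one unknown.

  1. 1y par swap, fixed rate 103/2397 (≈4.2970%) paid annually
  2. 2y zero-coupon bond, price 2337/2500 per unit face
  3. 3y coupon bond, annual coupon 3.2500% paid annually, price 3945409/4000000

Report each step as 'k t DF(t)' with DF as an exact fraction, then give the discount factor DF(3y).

1 1 2397/2500
2 2 2337/2500
3 3 8957/10000
DF(3y) = 8957/10000 ≈ 0.895700

step 1 [1y] swap r/1=103/2397: DF=(1 − 103/2397·(0))/(1+103/2397) = 2397/2500 ≈ 0.958800
step 2 [2y] zero: DF = P = 2337/2500 ≈ 0.934800
step 3 [3y] bond c/1=13/400: DF=(3945409/4000000 − 13/400·(0.958800+0.934800))/(1+13/400) = 8957/10000 ≈ 0.895700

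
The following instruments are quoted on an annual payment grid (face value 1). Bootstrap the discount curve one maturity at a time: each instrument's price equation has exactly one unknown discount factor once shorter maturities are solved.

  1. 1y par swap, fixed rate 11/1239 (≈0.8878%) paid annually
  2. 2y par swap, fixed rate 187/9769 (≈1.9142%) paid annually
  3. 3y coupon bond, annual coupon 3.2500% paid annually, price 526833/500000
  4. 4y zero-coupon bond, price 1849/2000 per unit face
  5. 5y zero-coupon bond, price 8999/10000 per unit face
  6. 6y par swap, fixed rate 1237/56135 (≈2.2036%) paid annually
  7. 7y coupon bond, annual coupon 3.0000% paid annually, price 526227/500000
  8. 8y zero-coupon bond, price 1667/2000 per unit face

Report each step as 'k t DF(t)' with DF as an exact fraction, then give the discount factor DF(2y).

step 1 [1y] swap r/1=11/1239: DF=(1 − 11/1239·(0))/(1+11/1239) = 1239/1250 ≈ 0.991200
step 2 [2y] swap r/1=187/9769: DF=(1 − 187/9769·(0.991200))/(1+187/9769) = 4813/5000 ≈ 0.962600
step 3 [3y] bond c/1=13/400: DF=(526833/500000 − 13/400·(0.991200+0.962600))/(1+13/400) = 959/1000 ≈ 0.959000
step 4 [4y] zero: DF = P = 1849/2000 ≈ 0.924500
step 5 [5y] zero: DF = P = 8999/10000 ≈ 0.899900
step 6 [6y] swap r/1=1237/56135: DF=(1 − 1237/56135·(0.991200+0.962600+0.959000+0.924500+0.899900))/(1+1237/56135) = 8763/10000 ≈ 0.876300
step 7 [7y] bond c/1=3/100: DF=(526227/500000 − 3/100·(0.991200+0.962600+0.959000+0.924500+0.899900+0.876300))/(1+3/100) = 8583/10000 ≈ 0.858300
step 8 [8y] zero: DF = P = 1667/2000 ≈ 0.833500

1 1 1239/1250
2 2 4813/5000
3 3 959/1000
4 4 1849/2000
5 5 8999/10000
6 6 8763/10000
7 7 8583/10000
8 8 1667/2000
DF(2y) = 4813/5000 ≈ 0.962600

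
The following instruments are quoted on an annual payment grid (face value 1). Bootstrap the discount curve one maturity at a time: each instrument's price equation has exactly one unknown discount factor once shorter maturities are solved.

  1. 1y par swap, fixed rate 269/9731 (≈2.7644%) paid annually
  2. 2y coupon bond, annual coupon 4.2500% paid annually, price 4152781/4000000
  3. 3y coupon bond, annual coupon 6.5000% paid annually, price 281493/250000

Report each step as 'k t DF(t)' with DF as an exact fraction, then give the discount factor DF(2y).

1 1 9731/10000
2 2 4781/5000
3 3 1879/2000
DF(2y) = 4781/5000 ≈ 0.956200

step 1 [1y] swap r/1=269/9731: DF=(1 − 269/9731·(0))/(1+269/9731) = 9731/10000 ≈ 0.973100
step 2 [2y] bond c/1=17/400: DF=(4152781/4000000 − 17/400·(0.973100))/(1+17/400) = 4781/5000 ≈ 0.956200
step 3 [3y] bond c/1=13/200: DF=(281493/250000 − 13/200·(0.973100+0.956200))/(1+13/200) = 1879/2000 ≈ 0.939500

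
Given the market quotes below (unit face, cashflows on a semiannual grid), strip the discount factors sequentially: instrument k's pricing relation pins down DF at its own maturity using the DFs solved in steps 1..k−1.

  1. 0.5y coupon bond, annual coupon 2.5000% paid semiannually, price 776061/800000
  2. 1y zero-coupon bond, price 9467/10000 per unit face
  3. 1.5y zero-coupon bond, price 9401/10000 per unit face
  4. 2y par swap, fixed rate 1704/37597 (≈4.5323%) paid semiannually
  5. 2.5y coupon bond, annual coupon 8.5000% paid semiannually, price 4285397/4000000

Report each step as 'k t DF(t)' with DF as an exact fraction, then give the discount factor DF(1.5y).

1 1/2 9581/10000
2 1 9467/10000
3 3/2 9401/10000
4 2 2287/2500
5 5/2 1093/1250
DF(1.5y) = 9401/10000 ≈ 0.940100

step 1 [0.5y] bond c/2=1/80: DF=(776061/800000 − 1/80·(0))/(1+1/80) = 9581/10000 ≈ 0.958100
step 2 [1y] zero: DF = P = 9467/10000 ≈ 0.946700
step 3 [1.5y] zero: DF = P = 9401/10000 ≈ 0.940100
step 4 [2y] swap r/2=852/37597: DF=(1 − 852/37597·(0.958100+0.946700+0.940100))/(1+852/37597) = 2287/2500 ≈ 0.914800
step 5 [2.5y] bond c/2=17/400: DF=(4285397/4000000 − 17/400·(0.958100+0.946700+0.940100+0.914800))/(1+17/400) = 1093/1250 ≈ 0.874400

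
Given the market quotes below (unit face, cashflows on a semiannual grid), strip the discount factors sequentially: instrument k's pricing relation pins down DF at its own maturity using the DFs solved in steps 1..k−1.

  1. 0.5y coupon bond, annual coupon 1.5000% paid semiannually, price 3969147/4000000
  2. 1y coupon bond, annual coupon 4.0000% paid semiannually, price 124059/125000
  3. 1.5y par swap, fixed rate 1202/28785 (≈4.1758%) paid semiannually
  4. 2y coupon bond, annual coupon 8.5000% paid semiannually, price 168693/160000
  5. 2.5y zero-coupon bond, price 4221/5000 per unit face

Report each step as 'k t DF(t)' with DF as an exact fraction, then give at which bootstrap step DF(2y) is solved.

step 1 [0.5y] bond c/2=3/400: DF=(3969147/4000000 − 3/400·(0))/(1+3/400) = 9849/10000 ≈ 0.984900
step 2 [1y] bond c/2=1/50: DF=(124059/125000 − 1/50·(0.984900))/(1+1/50) = 9537/10000 ≈ 0.953700
step 3 [1.5y] swap r/2=601/28785: DF=(1 − 601/28785·(0.984900+0.953700))/(1+601/28785) = 9399/10000 ≈ 0.939900
step 4 [2y] bond c/2=17/400: DF=(168693/160000 − 17/400·(0.984900+0.953700+0.939900))/(1+17/400) = 447/500 ≈ 0.894000
step 5 [2.5y] zero: DF = P = 4221/5000 ≈ 0.844200

1 1/2 9849/10000
2 1 9537/10000
3 3/2 9399/10000
4 2 447/500
5 5/2 4221/5000
DF(2y) is solved at step 4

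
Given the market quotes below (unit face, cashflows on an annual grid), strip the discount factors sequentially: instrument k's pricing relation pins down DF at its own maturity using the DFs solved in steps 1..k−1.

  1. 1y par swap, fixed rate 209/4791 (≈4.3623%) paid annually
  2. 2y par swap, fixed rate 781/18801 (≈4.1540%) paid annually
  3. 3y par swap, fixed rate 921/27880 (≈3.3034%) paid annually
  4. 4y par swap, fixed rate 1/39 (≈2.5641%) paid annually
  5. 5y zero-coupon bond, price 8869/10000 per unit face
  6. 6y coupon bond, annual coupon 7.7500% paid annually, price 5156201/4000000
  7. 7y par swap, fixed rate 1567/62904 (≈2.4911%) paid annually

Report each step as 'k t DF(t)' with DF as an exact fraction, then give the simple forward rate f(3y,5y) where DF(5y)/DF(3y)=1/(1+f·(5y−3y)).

step 1 [1y] swap r/1=209/4791: DF=(1 − 209/4791·(0))/(1+209/4791) = 4791/5000 ≈ 0.958200
step 2 [2y] swap r/1=781/18801: DF=(1 − 781/18801·(0.958200))/(1+781/18801) = 9219/10000 ≈ 0.921900
step 3 [3y] swap r/1=921/27880: DF=(1 − 921/27880·(0.958200+0.921900))/(1+921/27880) = 9079/10000 ≈ 0.907900
step 4 [4y] swap r/1=1/39: DF=(1 − 1/39·(0.958200+0.921900+0.907900))/(1+1/39) = 9053/10000 ≈ 0.905300
step 5 [5y] zero: DF = P = 8869/10000 ≈ 0.886900
step 6 [6y] bond c/1=31/400: DF=(5156201/4000000 − 31/400·(0.958200+0.921900+0.907900+0.905300+0.886900))/(1+31/400) = 8669/10000 ≈ 0.866900
step 7 [7y] swap r/1=1567/62904: DF=(1 − 1567/62904·(0.958200+0.921900+0.907900+0.905300+0.886900+0.866900))/(1+1567/62904) = 8433/10000 ≈ 0.843300

1 1 4791/5000
2 2 9219/10000
3 3 9079/10000
4 4 9053/10000
5 5 8869/10000
6 6 8669/10000
7 7 8433/10000
f(3y,5y) = ((9079/10000)/(8869/10000) − 1)/(2) = 15/1267 ≈ 1.1839%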